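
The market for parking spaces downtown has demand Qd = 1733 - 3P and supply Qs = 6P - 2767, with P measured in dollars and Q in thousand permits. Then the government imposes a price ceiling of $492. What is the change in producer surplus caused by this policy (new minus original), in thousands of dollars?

Without the control the market clears where 1733 - 3P = 6P - 2767, i.e. P* = 500 and Q* = 233.
Since 492 < 500, the ceiling is binding.
At P = 492: Qd = 1733 - 3·492 = 257 and Qs = 6·492 - 2767 = 185.
Producer surplus without the control is ½ · (500 - 2767/6) · 233 = 54289/12.
With the ceiling, producers sell 185 units at 492, so PS = ½ · (492 - 2767/6) · 185 = 34225/12.
Change in producer surplus = 34225/12 - 54289/12 = -1672.

-1672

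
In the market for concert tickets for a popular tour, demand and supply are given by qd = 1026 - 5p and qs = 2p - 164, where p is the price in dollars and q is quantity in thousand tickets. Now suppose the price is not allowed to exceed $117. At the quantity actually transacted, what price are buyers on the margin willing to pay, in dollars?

In a free market, 1026 - 5p = 2p - 164 gives the equilibrium p* = 170, q* = 176.
Because the ceiling (117) lies below the market-clearing price, it is binding.
At p = 117: qd = 1026 - 5·117 = 441 and qs = 2·117 - 164 = 70.
Only 70 units reach the market. On the demand curve, the marginal buyer's willingness to pay at q = 70 is (1026 - 70)/5 = 191.2.

191.2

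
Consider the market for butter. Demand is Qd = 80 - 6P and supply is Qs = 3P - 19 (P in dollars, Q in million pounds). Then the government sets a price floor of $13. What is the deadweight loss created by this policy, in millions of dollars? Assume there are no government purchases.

In a free market, 80 - 6P = 3P - 19 gives the equilibrium P* = 11, Q* = 14.
Because the floor (13) lies above the market-clearing price, it is binding.
At P = 13: Qd = 80 - 6·13 = 2 and Qs = 3·13 - 19 = 20.
Quantity traded falls to 2. At Q = 2 the demand price is (80 - 2)/6 = 13 and the supply price is (19 + 2)/3 = 7.
Deadweight loss = ½ · (13 - 7) · (14 - 2) = ½ · 6 · 12 = 36.

36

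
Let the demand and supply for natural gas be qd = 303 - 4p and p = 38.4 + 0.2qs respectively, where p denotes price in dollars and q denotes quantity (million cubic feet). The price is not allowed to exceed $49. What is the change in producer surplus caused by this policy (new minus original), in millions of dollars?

-408

Rearranging supply gives qs = 5p - 192. Without the control the market clears where 303 - 4p = 5p - 192, i.e. p* = 55 and q* = 83.
Since 49 < 55, the ceiling is binding.
At p = 49: qd = 303 - 4·49 = 107 and qs = 5·49 - 192 = 53.
Producer surplus without the control is ½ · (55 - 38.4) · 83 = 688.9.
With the ceiling, producers sell 53 units at 49, so PS = ½ · (49 - 38.4) · 53 = 280.9.
Change in producer surplus = 280.9 - 688.9 = -408.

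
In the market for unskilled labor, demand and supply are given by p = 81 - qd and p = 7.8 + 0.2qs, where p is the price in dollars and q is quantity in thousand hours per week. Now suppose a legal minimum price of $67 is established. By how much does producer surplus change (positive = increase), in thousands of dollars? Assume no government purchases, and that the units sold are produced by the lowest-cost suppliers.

437.1

Rearranging demand gives qd = 81 - p; rearranging supply gives qs = 5p - 39. Equilibrium: 81 - p = 5p - 39, so 120 = 6p and p* = 20, q* = 61.
Because the floor (67) lies above the market-clearing price, it is binding.
At p = 67: qd = 81 - 67 = 14 and qs = 5·67 - 39 = 296.
Producer surplus without the control is ½ · (20 - 7.8) · 61 = 372.1.
With the floor, 14 units are sold at 67. The supply price at q = 14 is 10.6, so PS = ½ · [(67 - 7.8) + (67 - 10.6)] · 14 = 809.2.
Change in producer surplus = 809.2 - 372.1 = 437.1.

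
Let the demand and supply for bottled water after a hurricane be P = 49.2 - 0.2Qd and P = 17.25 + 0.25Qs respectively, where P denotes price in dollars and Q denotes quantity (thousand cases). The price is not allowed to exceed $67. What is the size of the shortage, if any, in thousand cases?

Rearranging demand gives Qd = 246 - 5P; rearranging supply gives Qs = 4P - 69. Setting quantity demanded equal to quantity supplied, 246 - 5P = 4P - 69, gives P* = 35 and Q* = 71.
The ceiling of 67 is above the equilibrium price 35, so it is not binding; the market clears at P* = 35, Q* = 71.
Since the control does not bind, there is no shortage.

0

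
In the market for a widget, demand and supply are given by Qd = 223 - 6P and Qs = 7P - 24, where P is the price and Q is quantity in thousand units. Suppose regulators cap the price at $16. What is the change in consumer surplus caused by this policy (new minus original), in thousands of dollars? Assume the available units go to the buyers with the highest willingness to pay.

In a free market, 223 - 6P = 7P - 24 gives the equilibrium P* = 19, Q* = 109.
Because the ceiling (16) lies below the market-clearing price, it is binding.
At P = 16: Qd = 223 - 6·16 = 127 and Qs = 7·16 - 24 = 88.
Consumer surplus without the control is ½ · (223/6 - 19) · 109 = 11881/12.
With the ceiling, 88 units are sold at 16 (assume they go to the highest-value buyers). The demand price at Q = 88 is 22.5, so CS = ½ · [(223/6 - 16) + (22.5 - 16)] · 88 = 3652/3.
Change in consumer surplus = 3652/3 - 11881/12 = 227.25.

227.25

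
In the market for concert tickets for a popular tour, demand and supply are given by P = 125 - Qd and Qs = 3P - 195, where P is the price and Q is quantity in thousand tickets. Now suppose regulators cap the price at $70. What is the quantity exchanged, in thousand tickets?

Rearranging demand gives Qd = 125 - P. Setting quantity demanded equal to quantity supplied, 125 - P = 3P - 195, gives P* = 80 and Q* = 45.
The ceiling of 70 is below the equilibrium price 80, so it binds.
At P = 70: Qd = 125 - 70 = 55 and Qs = 3·70 - 195 = 15.
The quantity actually transacted is the short side, supply: 15.

15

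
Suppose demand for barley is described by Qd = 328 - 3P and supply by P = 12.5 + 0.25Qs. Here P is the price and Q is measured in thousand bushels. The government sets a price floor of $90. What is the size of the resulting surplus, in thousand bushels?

252

Rearranging supply gives Qs = 4P - 50. Equilibrium: 328 - 3P = 4P - 50, so 378 = 7P and P* = 54, Q* = 166.
Because the floor (90) lies above the market-clearing price, it is binding.
At P = 90: Qd = 328 - 3·90 = 58 and Qs = 4·90 - 50 = 310.
Surplus = Qs - Qd = 310 - 58 = 252.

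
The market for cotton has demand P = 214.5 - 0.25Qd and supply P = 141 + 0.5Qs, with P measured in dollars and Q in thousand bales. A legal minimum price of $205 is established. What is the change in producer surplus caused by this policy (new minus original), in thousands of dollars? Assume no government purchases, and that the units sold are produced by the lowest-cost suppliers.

Rearranging demand gives Qd = 858 - 4P; rearranging supply gives Qs = 2P - 282. Without the control the market clears where 858 - 4P = 2P - 282, i.e. P* = 190 and Q* = 98.
The floor of 205 is above the equilibrium price 190, so it binds.
At P = 205: Qd = 858 - 4·205 = 38 and Qs = 2·205 - 282 = 128.
Producer surplus without the control is ½ · (190 - 141) · 98 = 2401.
With the floor, 38 units are sold at 205. The supply price at Q = 38 is 160, so PS = ½ · [(205 - 141) + (205 - 160)] · 38 = 2071.
Change in producer surplus = 2071 - 2401 = -330.

-330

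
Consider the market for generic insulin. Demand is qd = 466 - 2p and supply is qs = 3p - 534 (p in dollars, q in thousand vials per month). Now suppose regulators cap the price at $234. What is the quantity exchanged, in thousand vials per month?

66

In a free market, 466 - 2p = 3p - 534 gives the equilibrium p* = 200, q* = 66.
Since 234 is above p* = 200, the ceiling does not bind and the free-market outcome prevails.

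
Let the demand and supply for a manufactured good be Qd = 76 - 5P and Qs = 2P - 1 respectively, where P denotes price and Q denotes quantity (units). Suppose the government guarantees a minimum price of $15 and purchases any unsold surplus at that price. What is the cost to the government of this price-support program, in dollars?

420

Without the control the market clears where 76 - 5P = 2P - 1, i.e. P* = 11 and Q* = 21.
Since 15 > 11, the floor is binding.
At P = 15: Qd = 76 - 5·15 = 1 and Qs = 2·15 - 1 = 29.
Surplus = Qs - Qd = 28.
Government expenditure = surplus × support price = 28 × 15 = 420.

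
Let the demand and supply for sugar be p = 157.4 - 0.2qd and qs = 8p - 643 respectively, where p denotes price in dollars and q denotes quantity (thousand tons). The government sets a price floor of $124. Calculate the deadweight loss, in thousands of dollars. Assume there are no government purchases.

Rearranging demand gives qd = 787 - 5p. Without the control the market clears where 787 - 5p = 8p - 643, i.e. p* = 110 and q* = 237.
Since 124 > 110, the floor is binding.
At p = 124: qd = 787 - 5·124 = 167 and qs = 8·124 - 643 = 349.
Quantity traded falls to 167. At q = 167 the demand price is (787 - 167)/5 = 124 and the supply price is (643 + 167)/8 = 101.25.
Deadweight loss = ½ · (124 - 101.25) · (237 - 167) = ½ · 22.75 · 70 = 796.25.

796.25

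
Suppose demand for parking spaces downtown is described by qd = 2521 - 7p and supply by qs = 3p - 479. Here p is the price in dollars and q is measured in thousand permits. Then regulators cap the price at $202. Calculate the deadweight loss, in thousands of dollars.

Setting quantity demanded equal to quantity supplied, 2521 - 7p = 3p - 479, gives p* = 300 and q* = 421.
Because the ceiling (202) lies below the market-clearing price, it is binding.
At p = 202: qd = 2521 - 7·202 = 1107 and qs = 3·202 - 479 = 127.
Quantity traded falls to 127. At q = 127 the demand price is (2521 - 127)/7 = 342 and the supply price is (479 + 127)/3 = 202.
Deadweight loss = ½ · (342 - 202) · (421 - 127) = ½ · 140 · 294 = 20580.

20580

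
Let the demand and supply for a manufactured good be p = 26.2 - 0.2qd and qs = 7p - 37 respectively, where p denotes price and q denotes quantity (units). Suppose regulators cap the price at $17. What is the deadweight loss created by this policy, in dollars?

0

Rearranging demand gives qd = 131 - 5p. Without the control the market clears where 131 - 5p = 7p - 37, i.e. p* = 14 and q* = 61.
The ceiling of 17 is above the equilibrium price 14, so it is not binding; the market clears at p* = 14, q* = 61.
Since the control does not bind, no trades are prevented and deadweight loss is zero.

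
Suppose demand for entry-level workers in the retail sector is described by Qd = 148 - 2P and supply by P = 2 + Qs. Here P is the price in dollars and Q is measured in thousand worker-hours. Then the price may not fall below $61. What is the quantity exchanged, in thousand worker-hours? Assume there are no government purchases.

Rearranging supply gives Qs = P - 2. Equilibrium: 148 - 2P = P - 2, so 150 = 3P and P* = 50, Q* = 48.
Because the floor (61) lies above the market-clearing price, it is binding.
At P = 61: Qd = 148 - 2·61 = 26 and Qs = 61 - 2 = 59.
The quantity actually transacted is the short side, demand: 26.

26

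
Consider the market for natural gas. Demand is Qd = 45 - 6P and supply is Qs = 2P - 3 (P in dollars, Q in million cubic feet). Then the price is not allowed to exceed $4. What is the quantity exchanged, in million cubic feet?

5

Without the control the market clears where 45 - 6P = 2P - 3, i.e. P* = 6 and Q* = 9.
Since 4 < 6, the ceiling is binding.
At P = 4: Qd = 45 - 6·4 = 21 and Qs = 2·4 - 3 = 5.
The quantity actually transacted is the short side, supply: 5.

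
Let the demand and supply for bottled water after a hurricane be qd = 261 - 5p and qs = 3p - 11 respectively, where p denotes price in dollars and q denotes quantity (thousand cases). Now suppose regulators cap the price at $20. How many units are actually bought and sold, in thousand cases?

Without the control the market clears where 261 - 5p = 3p - 11, i.e. p* = 34 and q* = 91.
Because the ceiling (20) lies below the market-clearing price, it is binding.
At p = 20: qd = 261 - 5·20 = 161 and qs = 3·20 - 11 = 49.
The quantity actually transacted is the short side, supply: 49.

49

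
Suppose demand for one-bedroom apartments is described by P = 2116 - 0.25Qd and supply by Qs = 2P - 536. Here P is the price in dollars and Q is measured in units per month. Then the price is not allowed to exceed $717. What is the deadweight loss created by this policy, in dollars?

Rearranging demand gives Qd = 8464 - 4P. Without the control the market clears where 8464 - 4P = 2P - 536, i.e. P* = 1500 and Q* = 2464.
The ceiling of 717 is below the equilibrium price 1500, so it binds.
At P = 717: Qd = 8464 - 4·717 = 5596 and Qs = 2·717 - 536 = 898.
Quantity traded falls to 898. At Q = 898 the demand price is (8464 - 898)/4 = 1891.5 and the supply price is (536 + 898)/2 = 717.
Deadweight loss = ½ · (1891.5 - 717) · (2464 - 898) = ½ · 1174.5 · 1566 = 919633.5.

919633.5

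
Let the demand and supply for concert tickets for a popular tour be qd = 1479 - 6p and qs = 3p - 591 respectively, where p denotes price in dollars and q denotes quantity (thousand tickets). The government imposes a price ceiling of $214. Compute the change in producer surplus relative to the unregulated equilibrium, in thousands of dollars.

-1200

Without the control the market clears where 1479 - 6p = 3p - 591, i.e. p* = 230 and q* = 99.
The ceiling of 214 is below the equilibrium price 230, so it binds.
At p = 214: qd = 1479 - 6·214 = 195 and qs = 3·214 - 591 = 51.
Producer surplus without the control is ½ · (230 - 197) · 99 = 1633.5.
With the ceiling, producers sell 51 units at 214, so PS = ½ · (214 - 197) · 51 = 433.5.
Change in producer surplus = 433.5 - 1633.5 = -1200.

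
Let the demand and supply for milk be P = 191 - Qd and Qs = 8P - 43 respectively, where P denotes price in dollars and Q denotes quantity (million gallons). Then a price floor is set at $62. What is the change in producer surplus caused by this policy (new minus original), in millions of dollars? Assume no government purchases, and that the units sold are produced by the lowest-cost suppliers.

Rearranging demand gives Qd = 191 - P. In a free market, 191 - P = 8P - 43 gives the equilibrium P* = 26, Q* = 165.
Because the floor (62) lies above the market-clearing price, it is binding.
At P = 62: Qd = 191 - 62 = 129 and Qs = 8·62 - 43 = 453.
Producer surplus without the control is ½ · (26 - 5.375) · 165 = 1701.5625.
With the floor, 129 units are sold at 62. The supply price at Q = 129 is 21.5, so PS = ½ · [(62 - 5.375) + (62 - 21.5)] · 129 = 6264.5625.
Change in producer surplus = 6264.5625 - 1701.5625 = 4563.

4563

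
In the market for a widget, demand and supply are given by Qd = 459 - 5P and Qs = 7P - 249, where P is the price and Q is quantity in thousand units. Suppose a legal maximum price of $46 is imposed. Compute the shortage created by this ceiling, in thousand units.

Without the control the market clears where 459 - 5P = 7P - 249, i.e. P* = 59 and Q* = 164.
Because the ceiling (46) lies below the market-clearing price, it is binding.
At P = 46: Qd = 459 - 5·46 = 229 and Qs = 7·46 - 249 = 73.
Shortage = Qd - Qs = 229 - 73 = 156.

156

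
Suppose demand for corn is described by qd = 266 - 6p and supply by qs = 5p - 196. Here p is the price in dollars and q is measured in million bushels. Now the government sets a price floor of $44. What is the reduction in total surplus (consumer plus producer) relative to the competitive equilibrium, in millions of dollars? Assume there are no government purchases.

Equilibrium: 266 - 6p = 5p - 196, so 462 = 11p and p* = 42, q* = 14.
Since 44 > 42, the floor is binding.
At p = 44: qd = 266 - 6·44 = 2 and qs = 5·44 - 196 = 24.
Quantity traded falls to 2. At q = 2 the demand price is (266 - 2)/6 = 44 and the supply price is (196 + 2)/5 = 39.6.
Deadweight loss = ½ · (44 - 39.6) · (14 - 2) = ½ · 4.4 · 12 = 26.4.

26.4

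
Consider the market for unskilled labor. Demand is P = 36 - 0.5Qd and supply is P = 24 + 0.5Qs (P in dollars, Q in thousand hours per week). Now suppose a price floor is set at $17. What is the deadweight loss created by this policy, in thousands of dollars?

0

Rearranging demand gives Qd = 72 - 2P; rearranging supply gives Qs = 2P - 48. In a free market, 72 - 2P = 2P - 48 gives the equilibrium P* = 30, Q* = 12.
The floor of 17 is below the equilibrium price 30, so it is not binding; the market clears at P* = 30, Q* = 12.
Since the control does not bind, no trades are prevented and deadweight loss is zero.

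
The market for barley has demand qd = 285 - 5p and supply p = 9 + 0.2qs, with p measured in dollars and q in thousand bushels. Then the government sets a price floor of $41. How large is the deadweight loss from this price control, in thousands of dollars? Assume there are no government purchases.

Rearranging supply gives qs = 5p - 45. Equilibrium: 285 - 5p = 5p - 45, so 330 = 10p and p* = 33, q* = 120.
Since 41 > 33, the floor is binding.
At p = 41: qd = 285 - 5·41 = 80 and qs = 5·41 - 45 = 160.
Quantity traded falls to 80. At q = 80 the demand price is (285 - 80)/5 = 41 and the supply price is (45 + 80)/5 = 25.
Deadweight loss = ½ · (41 - 25) · (120 - 80) = ½ · 16 · 40 = 320.

320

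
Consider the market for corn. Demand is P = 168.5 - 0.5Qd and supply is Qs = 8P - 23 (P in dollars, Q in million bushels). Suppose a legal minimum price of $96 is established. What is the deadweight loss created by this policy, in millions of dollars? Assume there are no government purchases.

4500

Rearranging demand gives Qd = 337 - 2P. In a free market, 337 - 2P = 8P - 23 gives the equilibrium P* = 36, Q* = 265.
Because the floor (96) lies above the market-clearing price, it is binding.
At P = 96: Qd = 337 - 2·96 = 145 and Qs = 8·96 - 23 = 745.
Quantity traded falls to 145. At Q = 145 the demand price is (337 - 145)/2 = 96 and the supply price is (23 + 145)/8 = 21.
Deadweight loss = ½ · (96 - 21) · (265 - 145) = ½ · 75 · 120 = 4500.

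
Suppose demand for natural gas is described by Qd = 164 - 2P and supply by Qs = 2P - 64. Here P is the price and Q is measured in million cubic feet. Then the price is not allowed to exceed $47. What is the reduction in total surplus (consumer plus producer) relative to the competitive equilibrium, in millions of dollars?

In a free market, 164 - 2P = 2P - 64 gives the equilibrium P* = 57, Q* = 50.
Because the ceiling (47) lies below the market-clearing price, it is binding.
At P = 47: Qd = 164 - 2·47 = 70 and Qs = 2·47 - 64 = 30.
Quantity traded falls to 30. At Q = 30 the demand price is (164 - 30)/2 = 67 and the supply price is (64 + 30)/2 = 47.
Deadweight loss = ½ · (67 - 47) · (50 - 30) = ½ · 20 · 20 = 200.

200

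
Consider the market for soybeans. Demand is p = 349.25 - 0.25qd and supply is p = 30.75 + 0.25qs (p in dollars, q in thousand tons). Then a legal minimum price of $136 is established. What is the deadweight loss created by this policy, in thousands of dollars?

0

Rearranging demand gives qd = 1397 - 4p; rearranging supply gives qs = 4p - 123. Setting quantity demanded equal to quantity supplied, 1397 - 4p = 4p - 123, gives p* = 190 and q* = 637.
The floor of 136 is below the equilibrium price 190, so it is not binding; the market clears at p* = 190, q* = 637.
Since the control does not bind, no trades are prevented and deadweight loss is zero.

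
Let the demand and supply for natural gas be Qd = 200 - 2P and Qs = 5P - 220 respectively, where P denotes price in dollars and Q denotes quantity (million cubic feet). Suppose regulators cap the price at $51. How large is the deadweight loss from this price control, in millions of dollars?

Setting quantity demanded equal to quantity supplied, 200 - 2P = 5P - 220, gives P* = 60 and Q* = 80.
The ceiling of 51 is below the equilibrium price 60, so it binds.
At P = 51: Qd = 200 - 2·51 = 98 and Qs = 5·51 - 220 = 35.
Quantity traded falls to 35. At Q = 35 the demand price is (200 - 35)/2 = 82.5 and the supply price is (220 + 35)/5 = 51.
Deadweight loss = ½ · (82.5 - 51) · (80 - 35) = ½ · 31.5 · 45 = 708.75.

708.75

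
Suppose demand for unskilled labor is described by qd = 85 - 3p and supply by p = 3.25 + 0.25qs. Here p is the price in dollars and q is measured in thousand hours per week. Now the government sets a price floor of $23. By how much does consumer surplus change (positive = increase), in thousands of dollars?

Rearranging supply gives qs = 4p - 13. Without the control the market clears where 85 - 3p = 4p - 13, i.e. p* = 14 and q* = 43.
The floor of 23 is above the equilibrium price 14, so it binds.
At p = 23: qd = 85 - 3·23 = 16 and qs = 4·23 - 13 = 79.
Consumer surplus without the control is ½ · (85/3 - 14) · 43 = 1849/6.
With the floor, consumers buy 16 units at 23, so CS = ½ · (85/3 - 23) · 16 = 128/3.
Change in consumer surplus = 128/3 - 1849/6 = -265.5.

-265.5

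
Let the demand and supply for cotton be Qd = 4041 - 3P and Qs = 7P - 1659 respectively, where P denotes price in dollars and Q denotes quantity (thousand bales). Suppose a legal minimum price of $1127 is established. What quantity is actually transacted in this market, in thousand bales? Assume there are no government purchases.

Setting quantity demanded equal to quantity supplied, 4041 - 3P = 7P - 1659, gives P* = 570 and Q* = 2331.
Since 1127 > 570, the floor is binding.
At P = 1127: Qd = 4041 - 3·1127 = 660 and Qs = 7·1127 - 1659 = 6230.
The quantity actually transacted is the short side, demand: 660.

660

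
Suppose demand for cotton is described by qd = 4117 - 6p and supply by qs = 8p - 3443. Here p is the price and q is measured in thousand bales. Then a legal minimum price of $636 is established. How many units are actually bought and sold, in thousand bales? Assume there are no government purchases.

Setting quantity demanded equal to quantity supplied, 4117 - 6p = 8p - 3443, gives p* = 540 and q* = 877.
The floor of 636 is above the equilibrium price 540, so it binds.
At p = 636: qd = 4117 - 6·636 = 301 and qs = 8·636 - 3443 = 1645.
The quantity actually transacted is the short side, demand: 301.

301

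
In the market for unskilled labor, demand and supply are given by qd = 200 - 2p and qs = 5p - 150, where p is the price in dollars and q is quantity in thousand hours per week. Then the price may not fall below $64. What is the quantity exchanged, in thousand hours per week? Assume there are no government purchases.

Setting quantity demanded equal to quantity supplied, 200 - 2p = 5p - 150, gives p* = 50 and q* = 100.
Because the floor (64) lies above the market-clearing price, it is binding.
At p = 64: qd = 200 - 2·64 = 72 and qs = 5·64 - 150 = 170.
The quantity actually transacted is the short side, demand: 72.

72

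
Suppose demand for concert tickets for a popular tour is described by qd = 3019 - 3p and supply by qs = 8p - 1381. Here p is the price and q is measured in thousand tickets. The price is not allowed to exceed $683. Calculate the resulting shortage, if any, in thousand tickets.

Without the control the market clears where 3019 - 3p = 8p - 1381, i.e. p* = 400 and q* = 1819.
Since 683 is above p* = 400, the ceiling does not bind and the free-market outcome prevails.
Since the control does not bind, there is no shortage.

0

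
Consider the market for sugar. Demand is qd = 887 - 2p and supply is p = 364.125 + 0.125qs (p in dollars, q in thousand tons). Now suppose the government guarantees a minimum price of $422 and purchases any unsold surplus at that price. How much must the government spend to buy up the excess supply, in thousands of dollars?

177240

Rearranging supply gives qs = 8p - 2913. Setting quantity demanded equal to quantity supplied, 887 - 2p = 8p - 2913, gives p* = 380 and q* = 127.
Because the floor (422) lies above the market-clearing price, it is binding.
At p = 422: qd = 887 - 2·422 = 43 and qs = 8·422 - 2913 = 463.
Surplus = qs - qd = 420.
Government expenditure = surplus × support price = 420 × 422 = 177240.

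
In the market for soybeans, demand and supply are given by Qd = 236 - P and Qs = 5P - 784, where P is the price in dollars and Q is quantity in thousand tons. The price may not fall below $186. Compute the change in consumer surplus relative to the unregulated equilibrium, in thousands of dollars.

-928

Setting quantity demanded equal to quantity supplied, 236 - P = 5P - 784, gives P* = 170 and Q* = 66.
Since 186 > 170, the floor is binding.
At P = 186: Qd = 236 - 186 = 50 and Qs = 5·186 - 784 = 146.
Consumer surplus without the control is ½ · (236 - 170) · 66 = 2178.
With the floor, consumers buy 50 units at 186, so CS = ½ · (236 - 186) · 50 = 1250.
Change in consumer surplus = 1250 - 2178 = -928.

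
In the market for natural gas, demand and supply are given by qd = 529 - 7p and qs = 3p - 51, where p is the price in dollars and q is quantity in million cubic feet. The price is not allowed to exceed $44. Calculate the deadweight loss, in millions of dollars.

Equilibrium: 529 - 7p = 3p - 51, so 580 = 10p and p* = 58, q* = 123.
Because the ceiling (44) lies below the market-clearing price, it is binding.
At p = 44: qd = 529 - 7·44 = 221 and qs = 3·44 - 51 = 81.
Quantity traded falls to 81. At q = 81 the demand price is (529 - 81)/7 = 64 and the supply price is (51 + 81)/3 = 44.
Deadweight loss = ½ · (64 - 44) · (123 - 81) = ½ · 20 · 42 = 420.

420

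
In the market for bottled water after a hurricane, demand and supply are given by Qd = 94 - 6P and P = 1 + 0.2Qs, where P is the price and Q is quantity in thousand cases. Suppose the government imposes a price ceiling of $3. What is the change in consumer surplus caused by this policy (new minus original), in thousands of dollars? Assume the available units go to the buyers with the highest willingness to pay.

Rearranging supply gives Qs = 5P - 5. Setting quantity demanded equal to quantity supplied, 94 - 6P = 5P - 5, gives P* = 9 and Q* = 40.
The ceiling of 3 is below the equilibrium price 9, so it binds.
At P = 3: Qd = 94 - 6·3 = 76 and Qs = 5·3 - 5 = 10.
Consumer surplus without the control is ½ · (47/3 - 9) · 40 = 400/3.
With the ceiling, 10 units are sold at 3 (assume they go to the highest-value buyers). The demand price at Q = 10 is 14, so CS = ½ · [(47/3 - 3) + (14 - 3)] · 10 = 355/3.
Change in consumer surplus = 355/3 - 400/3 = -15.

-15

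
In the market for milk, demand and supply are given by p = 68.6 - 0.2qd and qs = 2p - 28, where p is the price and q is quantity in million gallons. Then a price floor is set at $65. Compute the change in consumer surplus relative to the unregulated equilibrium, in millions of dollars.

Rearranging demand gives qd = 343 - 5p. In a free market, 343 - 5p = 2p - 28 gives the equilibrium p* = 53, q* = 78.
Because the floor (65) lies above the market-clearing price, it is binding.
At p = 65: qd = 343 - 5·65 = 18 and qs = 2·65 - 28 = 102.
Consumer surplus without the control is ½ · (68.6 - 53) · 78 = 608.4.
With the floor, consumers buy 18 units at 65, so CS = ½ · (68.6 - 65) · 18 = 32.4.
Change in consumer surplus = 32.4 - 608.4 = -576.

-576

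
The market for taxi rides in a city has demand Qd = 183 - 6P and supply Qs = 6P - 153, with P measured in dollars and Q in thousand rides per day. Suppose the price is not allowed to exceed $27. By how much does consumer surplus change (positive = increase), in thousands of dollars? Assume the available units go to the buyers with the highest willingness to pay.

Setting quantity demanded equal to quantity supplied, 183 - 6P = 6P - 153, gives P* = 28 and Q* = 15.
The ceiling of 27 is below the equilibrium price 28, so it binds.
At P = 27: Qd = 183 - 6·27 = 21 and Qs = 6·27 - 153 = 9.
Consumer surplus without the control is ½ · (30.5 - 28) · 15 = 18.75.
With the ceiling, 9 units are sold at 27 (assume they go to the highest-value buyers). The demand price at Q = 9 is 29, so CS = ½ · [(30.5 - 27) + (29 - 27)] · 9 = 24.75.
Change in consumer surplus = 24.75 - 18.75 = 6.

6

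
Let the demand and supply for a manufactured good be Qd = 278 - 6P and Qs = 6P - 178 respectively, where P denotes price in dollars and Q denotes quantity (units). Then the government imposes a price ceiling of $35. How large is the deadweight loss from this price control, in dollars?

54

Without the control the market clears where 278 - 6P = 6P - 178, i.e. P* = 38 and Q* = 50.
Because the ceiling (35) lies below the market-clearing price, it is binding.
At P = 35: Qd = 278 - 6·35 = 68 and Qs = 6·35 - 178 = 32.
Quantity traded falls to 32. At Q = 32 the demand price is (278 - 32)/6 = 41 and the supply price is (178 + 32)/6 = 35.
Deadweight loss = ½ · (41 - 35) · (50 - 32) = ½ · 6 · 18 = 54.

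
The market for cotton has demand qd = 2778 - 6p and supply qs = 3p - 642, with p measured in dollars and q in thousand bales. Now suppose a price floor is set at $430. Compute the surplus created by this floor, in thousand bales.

In a free market, 2778 - 6p = 3p - 642 gives the equilibrium p* = 380, q* = 498.
Since 430 > 380, the floor is binding.
At p = 430: qd = 2778 - 6·430 = 198 and qs = 3·430 - 642 = 648.
Surplus = qs - qd = 648 - 198 = 450.

450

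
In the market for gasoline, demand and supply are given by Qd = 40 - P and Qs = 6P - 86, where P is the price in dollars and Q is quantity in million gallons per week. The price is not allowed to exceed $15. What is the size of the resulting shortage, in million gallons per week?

Setting quantity demanded equal to quantity supplied, 40 - P = 6P - 86, gives P* = 18 and Q* = 22.
Because the ceiling (15) lies below the market-clearing price, it is binding.
At P = 15: Qd = 40 - 15 = 25 and Qs = 6·15 - 86 = 4.
Shortage = Qd - Qs = 25 - 4 = 21.

21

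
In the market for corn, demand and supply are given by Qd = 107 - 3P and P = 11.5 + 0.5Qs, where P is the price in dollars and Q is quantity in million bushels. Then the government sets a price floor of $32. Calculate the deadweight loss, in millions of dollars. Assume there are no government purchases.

Rearranging supply gives Qs = 2P - 23. In a free market, 107 - 3P = 2P - 23 gives the equilibrium P* = 26, Q* = 29.
Because the floor (32) lies above the market-clearing price, it is binding.
At P = 32: Qd = 107 - 3·32 = 11 and Qs = 2·32 - 23 = 41.
Quantity traded falls to 11. At Q = 11 the demand price is (107 - 11)/3 = 32 and the supply price is (23 + 11)/2 = 17.
Deadweight loss = ½ · (32 - 17) · (29 - 11) = ½ · 15 · 18 = 135.

135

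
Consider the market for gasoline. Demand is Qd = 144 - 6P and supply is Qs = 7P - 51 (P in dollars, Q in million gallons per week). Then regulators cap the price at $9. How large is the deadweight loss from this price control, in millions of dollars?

273

Without the control the market clears where 144 - 6P = 7P - 51, i.e. P* = 15 and Q* = 54.
Since 9 < 15, the ceiling is binding.
At P = 9: Qd = 144 - 6·9 = 90 and Qs = 7·9 - 51 = 12.
Quantity traded falls to 12. At Q = 12 the demand price is (144 - 12)/6 = 22 and the supply price is (51 + 12)/7 = 9.
Deadweight loss = ½ · (22 - 9) · (54 - 12) = ½ · 13 · 42 = 273.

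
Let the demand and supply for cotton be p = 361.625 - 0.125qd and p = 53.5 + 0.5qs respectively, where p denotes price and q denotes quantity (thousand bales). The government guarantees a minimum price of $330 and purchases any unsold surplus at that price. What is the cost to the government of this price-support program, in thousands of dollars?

Rearranging demand gives qd = 2893 - 8p; rearranging supply gives qs = 2p - 107. Setting quantity demanded equal to quantity supplied, 2893 - 8p = 2p - 107, gives p* = 300 and q* = 493.
Because the floor (330) lies above the market-clearing price, it is binding.
At p = 330: qd = 2893 - 8·330 = 253 and qs = 2·330 - 107 = 553.
Surplus = qs - qd = 300.
Government expenditure = surplus × support price = 300 × 330 = 99000.

99000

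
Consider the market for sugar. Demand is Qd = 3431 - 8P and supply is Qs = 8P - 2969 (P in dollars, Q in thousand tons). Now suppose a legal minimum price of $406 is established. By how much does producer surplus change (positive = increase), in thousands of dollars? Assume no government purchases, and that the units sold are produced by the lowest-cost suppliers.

Equilibrium: 3431 - 8P = 8P - 2969, so 6400 = 16P and P* = 400, Q* = 231.
The floor of 406 is above the equilibrium price 400, so it binds.
At P = 406: Qd = 3431 - 8·406 = 183 and Qs = 8·406 - 2969 = 279.
Producer surplus without the control is ½ · (400 - 371.125) · 231 = 3335.0625.
With the floor, 183 units are sold at 406. The supply price at Q = 183 is 394, so PS = ½ · [(406 - 371.125) + (406 - 394)] · 183 = 4289.0625.
Change in producer surplus = 4289.0625 - 3335.0625 = 954.

954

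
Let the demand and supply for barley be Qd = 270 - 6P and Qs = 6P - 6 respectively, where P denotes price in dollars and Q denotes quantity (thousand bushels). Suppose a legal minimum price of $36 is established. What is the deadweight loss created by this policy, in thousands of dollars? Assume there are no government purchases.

In a free market, 270 - 6P = 6P - 6 gives the equilibrium P* = 23, Q* = 132.
Because the floor (36) lies above the market-clearing price, it is binding.
At P = 36: Qd = 270 - 6·36 = 54 and Qs = 6·36 - 6 = 210.
Quantity traded falls to 54. At Q = 54 the demand price is (270 - 54)/6 = 36 and the supply price is (6 + 54)/6 = 10.
Deadweight loss = ½ · (36 - 10) · (132 - 54) = ½ · 26 · 78 = 1014.

1014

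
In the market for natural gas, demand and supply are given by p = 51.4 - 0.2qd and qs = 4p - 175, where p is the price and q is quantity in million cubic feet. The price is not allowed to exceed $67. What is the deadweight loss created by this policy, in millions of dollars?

0

Rearranging demand gives qd = 257 - 5p. Without the control the market clears where 257 - 5p = 4p - 175, i.e. p* = 48 and q* = 17.
Since 67 is above p* = 48, the ceiling does not bind and the free-market outcome prevails.
Since the control does not bind, no trades are prevented and deadweight loss is zero.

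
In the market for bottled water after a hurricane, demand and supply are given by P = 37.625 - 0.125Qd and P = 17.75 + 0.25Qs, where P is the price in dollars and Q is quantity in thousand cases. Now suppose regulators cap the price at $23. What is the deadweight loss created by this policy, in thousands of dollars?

192

Rearranging demand gives Qd = 301 - 8P; rearranging supply gives Qs = 4P - 71. Equilibrium: 301 - 8P = 4P - 71, so 372 = 12P and P* = 31, Q* = 53.
The ceiling of 23 is below the equilibrium price 31, so it binds.
At P = 23: Qd = 301 - 8·23 = 117 and Qs = 4·23 - 71 = 21.
Quantity traded falls to 21. At Q = 21 the demand price is (301 - 21)/8 = 35 and the supply price is (71 + 21)/4 = 23.
Deadweight loss = ½ · (35 - 23) · (53 - 21) = ½ · 12 · 32 = 192.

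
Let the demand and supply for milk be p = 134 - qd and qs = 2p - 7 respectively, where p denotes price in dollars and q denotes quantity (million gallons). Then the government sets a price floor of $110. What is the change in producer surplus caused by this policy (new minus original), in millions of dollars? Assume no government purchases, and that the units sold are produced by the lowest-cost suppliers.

519.75

Rearranging demand gives qd = 134 - p. Equilibrium: 134 - p = 2p - 7, so 141 = 3p and p* = 47, q* = 87.
Since 110 > 47, the floor is binding.
At p = 110: qd = 134 - 110 = 24 and qs = 2·110 - 7 = 213.
Producer surplus without the control is ½ · (47 - 3.5) · 87 = 1892.25.
With the floor, 24 units are sold at 110. The supply price at q = 24 is 15.5, so PS = ½ · [(110 - 3.5) + (110 - 15.5)] · 24 = 2412.
Change in producer surplus = 2412 - 1892.25 = 519.75.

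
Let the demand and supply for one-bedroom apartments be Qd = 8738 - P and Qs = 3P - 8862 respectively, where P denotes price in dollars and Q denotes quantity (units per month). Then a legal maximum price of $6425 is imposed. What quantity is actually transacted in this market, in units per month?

Equilibrium: 8738 - P = 3P - 8862, so 17600 = 4P and P* = 4400, Q* = 4338.
Since 6425 is above P* = 4400, the ceiling does not bind and the free-market outcome prevails.

4338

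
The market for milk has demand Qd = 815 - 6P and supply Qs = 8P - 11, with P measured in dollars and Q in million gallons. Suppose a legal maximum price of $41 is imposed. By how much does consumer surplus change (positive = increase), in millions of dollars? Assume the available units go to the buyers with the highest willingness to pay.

3978

Without the control the market clears where 815 - 6P = 8P - 11, i.e. P* = 59 and Q* = 461.
Because the ceiling (41) lies below the market-clearing price, it is binding.
At P = 41: Qd = 815 - 6·41 = 569 and Qs = 8·41 - 11 = 317.
Consumer surplus without the control is ½ · (815/6 - 59) · 461 = 212521/12.
With the ceiling, 317 units are sold at 41 (assume they go to the highest-value buyers). The demand price at Q = 317 is 83, so CS = ½ · [(815/6 - 41) + (83 - 41)] · 317 = 260257/12.
Change in consumer surplus = 260257/12 - 212521/12 = 3978.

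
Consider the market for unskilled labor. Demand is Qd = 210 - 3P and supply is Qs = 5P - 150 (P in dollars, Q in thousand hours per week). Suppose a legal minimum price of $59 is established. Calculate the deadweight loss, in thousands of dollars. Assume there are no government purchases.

470.4

In a free market, 210 - 3P = 5P - 150 gives the equilibrium P* = 45, Q* = 75.
Since 59 > 45, the floor is binding.
At P = 59: Qd = 210 - 3·59 = 33 and Qs = 5·59 - 150 = 145.
Quantity traded falls to 33. At Q = 33 the demand price is (210 - 33)/3 = 59 and the supply price is (150 + 33)/5 = 36.6.
Deadweight loss = ½ · (59 - 36.6) · (75 - 33) = ½ · 22.4 · 42 = 470.4.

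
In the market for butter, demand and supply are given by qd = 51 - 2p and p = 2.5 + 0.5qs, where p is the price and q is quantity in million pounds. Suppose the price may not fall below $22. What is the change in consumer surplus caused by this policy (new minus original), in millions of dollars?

-120

Rearranging supply gives qs = 2p - 5. Setting quantity demanded equal to quantity supplied, 51 - 2p = 2p - 5, gives p* = 14 and q* = 23.
Because the floor (22) lies above the market-clearing price, it is binding.
At p = 22: qd = 51 - 2·22 = 7 and qs = 2·22 - 5 = 39.
Consumer surplus without the control is ½ · (25.5 - 14) · 23 = 132.25.
With the floor, consumers buy 7 units at 22, so CS = ½ · (25.5 - 22) · 7 = 12.25.
Change in consumer surplus = 12.25 - 132.25 = -120.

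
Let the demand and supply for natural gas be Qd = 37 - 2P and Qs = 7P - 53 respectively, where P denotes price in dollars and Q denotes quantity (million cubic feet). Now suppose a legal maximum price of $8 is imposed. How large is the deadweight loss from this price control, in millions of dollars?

63

Equilibrium: 37 - 2P = 7P - 53, so 90 = 9P and P* = 10, Q* = 17.
Because the ceiling (8) lies below the market-clearing price, it is binding.
At P = 8: Qd = 37 - 2·8 = 21 and Qs = 7·8 - 53 = 3.
Quantity traded falls to 3. At Q = 3 the demand price is (37 - 3)/2 = 17 and the supply price is (53 + 3)/7 = 8.
Deadweight loss = ½ · (17 - 8) · (17 - 3) = ½ · 9 · 14 = 63.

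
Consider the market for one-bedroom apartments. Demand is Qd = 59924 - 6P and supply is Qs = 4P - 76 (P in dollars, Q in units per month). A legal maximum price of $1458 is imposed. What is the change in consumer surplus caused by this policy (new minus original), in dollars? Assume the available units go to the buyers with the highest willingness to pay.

In a free market, 59924 - 6P = 4P - 76 gives the equilibrium P* = 6000, Q* = 23924.
Since 1458 < 6000, the ceiling is binding.
At P = 1458: Qd = 59924 - 6·1458 = 51176 and Qs = 4·1458 - 76 = 5756.
Consumer surplus without the control is ½ · (29962/3 - 6000) · 23924 = 143089444/3.
With the ceiling, 5756 units are sold at 1458 (assume they go to the highest-value buyers). The demand price at Q = 5756 is 9028, so CS = ½ · [(29962/3 - 1458) + (9028 - 1458)] · 5756 = 139001644/3.
Change in consumer surplus = 139001644/3 - 143089444/3 = -1362600.

-1362600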